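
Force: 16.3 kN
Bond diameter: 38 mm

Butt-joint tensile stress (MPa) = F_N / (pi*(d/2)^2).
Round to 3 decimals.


F_N = 16.3 * 1000 = 16300.0 N
A = pi*(19.0)^2 = 1134.1149 mm^2
stress = 16300.0 / 1134.1149 = 14.372 MPa

14.372


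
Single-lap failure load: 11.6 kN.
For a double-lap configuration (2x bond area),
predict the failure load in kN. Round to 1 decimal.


Failure load = 11.6 * 2 = 23.2 kN

23.2


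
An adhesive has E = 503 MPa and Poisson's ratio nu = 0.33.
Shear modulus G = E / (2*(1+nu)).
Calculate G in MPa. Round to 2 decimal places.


G = 503 / (2*(1+0.33))
= 503 / 2.66
= 189.10 MPa

189.10


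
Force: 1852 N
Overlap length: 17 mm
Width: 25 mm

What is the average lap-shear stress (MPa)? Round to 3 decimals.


Average shear stress = F / (overlap * width)
= 1852 / (17 * 25)
= 4.358 MPa

4.358


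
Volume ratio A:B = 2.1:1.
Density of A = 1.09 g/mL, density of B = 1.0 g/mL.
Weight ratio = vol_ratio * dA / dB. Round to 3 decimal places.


Wt ratio = 2.1 * 1.09 / 1.0
= 2.289

2.289


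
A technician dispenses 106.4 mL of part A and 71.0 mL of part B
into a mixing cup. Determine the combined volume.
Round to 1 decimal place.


Combined volume = 106.4 + 71.0
= 177.4 mL

177.4


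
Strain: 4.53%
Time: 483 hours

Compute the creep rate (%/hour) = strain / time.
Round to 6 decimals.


Creep rate = 4.53 / 483
= 0.009379 %/h

0.009379


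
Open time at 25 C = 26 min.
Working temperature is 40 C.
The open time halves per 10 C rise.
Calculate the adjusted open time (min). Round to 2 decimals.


factor = 2^((40 - 25) / 10) = 2.8284
ot = 26 / 2.8284 = 9.19 min

9.19


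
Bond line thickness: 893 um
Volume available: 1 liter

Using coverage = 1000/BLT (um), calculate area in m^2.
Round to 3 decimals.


1 L = 1e6 mm^3, thickness = 893 um = 0.893 mm
Area = 1e6 / 0.893 mm^2 = (1e6 / 0.893) / 1e6 m^2 = 1000 / 893 m^2
= 1.120 m^2

1.120


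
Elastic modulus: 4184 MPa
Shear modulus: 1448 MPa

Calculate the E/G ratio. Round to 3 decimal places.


E / G = 4184 / 1448 = 2.890

2.890


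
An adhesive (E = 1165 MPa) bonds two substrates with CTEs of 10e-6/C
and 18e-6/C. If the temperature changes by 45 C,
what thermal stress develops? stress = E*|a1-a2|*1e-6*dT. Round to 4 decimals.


Stress = 1165 * |10 - 18| * 1e-6 * 45
= 0.4194 MPa

0.4194


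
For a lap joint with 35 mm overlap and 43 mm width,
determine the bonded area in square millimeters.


Area = 35 * 43 = 1505 mm^2

1505


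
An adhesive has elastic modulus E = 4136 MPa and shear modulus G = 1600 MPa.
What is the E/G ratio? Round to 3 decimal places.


E/G = 4136 / 1600 = 2.585

2.585


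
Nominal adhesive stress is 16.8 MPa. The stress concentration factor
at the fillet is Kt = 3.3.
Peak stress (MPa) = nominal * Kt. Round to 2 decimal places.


Peak = 16.8 * 3.3 = 55.44 MPa

55.44


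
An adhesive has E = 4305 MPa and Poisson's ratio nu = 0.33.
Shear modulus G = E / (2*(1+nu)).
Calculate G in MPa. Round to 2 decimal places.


G = 4305 / (2*(1+0.33))
= 4305 / 2.66
= 1618.42 MPa

1618.42


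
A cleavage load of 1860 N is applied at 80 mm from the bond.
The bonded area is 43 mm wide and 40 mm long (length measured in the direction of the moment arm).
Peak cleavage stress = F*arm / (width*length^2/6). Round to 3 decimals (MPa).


Moment = 1860 * 80 = 148800 N*mm
Section modulus = 43 * 1600 / 6 = 68800 / 6 mm^3
Stress = 148800 / (68800 / 6) = 892800 / 68800
= 12.977 MPa

12.977


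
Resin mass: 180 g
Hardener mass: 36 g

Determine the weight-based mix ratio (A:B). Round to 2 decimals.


Ratio = 180 / 36 = 5.00

5.00


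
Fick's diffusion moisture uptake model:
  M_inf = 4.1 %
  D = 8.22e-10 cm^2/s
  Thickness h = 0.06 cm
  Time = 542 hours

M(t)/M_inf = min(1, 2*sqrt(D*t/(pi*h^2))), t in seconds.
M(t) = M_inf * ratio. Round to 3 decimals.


t_sec = 542 * 3600 = 1951200
ratio = 2*sqrt(8.22e-10*1951200/(pi*0.06^2))
= min(1, 0.753166)
= 0.753166
M(t) = 4.1 * 0.753166 = 3.088 %

3.088


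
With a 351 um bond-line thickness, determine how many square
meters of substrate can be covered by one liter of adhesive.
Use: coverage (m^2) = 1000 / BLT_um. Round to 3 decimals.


Coverage = 1000 / 351 = 2.849 m^2

2.849


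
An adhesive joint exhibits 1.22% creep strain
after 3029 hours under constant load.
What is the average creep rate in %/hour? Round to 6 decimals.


Creep rate = strain / time
= 1.22 / 3029
= 0.000403 %/h

0.000403


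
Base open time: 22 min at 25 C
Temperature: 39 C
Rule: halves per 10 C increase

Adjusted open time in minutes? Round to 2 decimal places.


Acceleration = 2^((39-25)/10) = 2.6390
Open time = 22 / 2.6390 = 8.34 min

8.34


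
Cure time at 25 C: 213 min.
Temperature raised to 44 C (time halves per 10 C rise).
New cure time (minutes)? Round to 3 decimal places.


Acceleration factor = 2^(19/10) = 3.7321
New time = 213 / 3.7321 = 57.072 min

57.072


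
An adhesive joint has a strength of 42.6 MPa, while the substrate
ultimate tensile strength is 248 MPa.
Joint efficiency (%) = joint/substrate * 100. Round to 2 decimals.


Efficiency = 42.6 / 248 * 100
= 17.18%

17.18


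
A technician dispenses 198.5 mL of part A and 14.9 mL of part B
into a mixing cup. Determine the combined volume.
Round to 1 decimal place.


Combined volume = 198.5 + 14.9
= 213.4 mL

213.4


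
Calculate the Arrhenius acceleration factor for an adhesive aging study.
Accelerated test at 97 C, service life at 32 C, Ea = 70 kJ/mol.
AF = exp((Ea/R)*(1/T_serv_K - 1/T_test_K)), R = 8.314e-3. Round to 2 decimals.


T_test = 370.15 K, T_serv = 305.15 K
Ea/R = 70 / 0.008314 = 8419.53
AF = exp(8419.53 * (1/305.15 - 1/370.15))
= 127.13

127.13


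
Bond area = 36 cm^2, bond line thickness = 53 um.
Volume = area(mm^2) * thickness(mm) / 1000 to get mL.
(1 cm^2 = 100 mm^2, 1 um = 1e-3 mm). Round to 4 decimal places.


area_mm2 = 36 * 100 = 3600
blt_mm = 53 * 1e-3 = 0.053
vol_mm3 = 3600 * 0.053 = 190.8
vol_mL = 190.8 / 1000 = 0.1908 mL

0.1908


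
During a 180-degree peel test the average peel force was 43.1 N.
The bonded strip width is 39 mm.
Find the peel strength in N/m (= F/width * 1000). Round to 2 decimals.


Peel strength = F/width * 1000
= 43.1 / 39 * 1000
= 1105.13 N/m

1105.13


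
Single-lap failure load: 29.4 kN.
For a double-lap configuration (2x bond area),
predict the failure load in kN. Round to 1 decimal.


Failure load = 29.4 * 2 = 58.8 kN

58.8


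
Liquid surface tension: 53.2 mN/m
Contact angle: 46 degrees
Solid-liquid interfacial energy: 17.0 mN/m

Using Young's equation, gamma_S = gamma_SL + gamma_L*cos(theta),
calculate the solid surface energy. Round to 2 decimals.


gamma_S = 17.0 + 53.2 * cos(46)
= 53.96 mN/m

53.96


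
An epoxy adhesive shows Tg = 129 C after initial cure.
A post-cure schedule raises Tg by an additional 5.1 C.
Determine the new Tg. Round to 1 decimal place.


New Tg = 129 + 5.1
= 134.1 C

134.1


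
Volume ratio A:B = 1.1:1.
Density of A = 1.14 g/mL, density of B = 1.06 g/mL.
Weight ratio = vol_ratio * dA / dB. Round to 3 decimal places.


Wt ratio = 1.1 * 1.14 / 1.06
= 1.183

1.183


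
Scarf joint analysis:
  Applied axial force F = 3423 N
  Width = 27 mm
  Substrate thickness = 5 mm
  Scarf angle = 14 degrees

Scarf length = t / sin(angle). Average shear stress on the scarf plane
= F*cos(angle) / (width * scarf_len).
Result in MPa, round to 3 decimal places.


Scarf length = 5 / sin(14 deg) = 20.6678 mm
cos(14 deg) = 0.970296
Shear = 3423 * 0.970296 / (27 * 20.6678)
= 5.952 MPa

5.952


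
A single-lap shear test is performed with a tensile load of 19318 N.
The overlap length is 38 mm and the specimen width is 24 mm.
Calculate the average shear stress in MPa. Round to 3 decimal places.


Shear stress = F / (overlap * width)
= 19318 / (38 * 24)
= 19318 / 912
= 21.182 MPa

21.182


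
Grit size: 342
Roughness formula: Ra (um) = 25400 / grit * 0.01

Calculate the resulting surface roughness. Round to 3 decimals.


Ra = 25400 / 342 * 0.01
= 0.743 um

0.743


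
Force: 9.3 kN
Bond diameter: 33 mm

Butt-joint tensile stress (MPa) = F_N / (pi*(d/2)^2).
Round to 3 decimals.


F_N = 9.3 * 1000 = 9300.0 N
A = pi*(16.5)^2 = 855.2986 mm^2
stress = 9300.0 / 855.2986 = 10.873 MPa

10.873


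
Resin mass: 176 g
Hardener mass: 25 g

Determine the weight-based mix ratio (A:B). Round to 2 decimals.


Ratio = 176 / 25 = 7.04

7.04


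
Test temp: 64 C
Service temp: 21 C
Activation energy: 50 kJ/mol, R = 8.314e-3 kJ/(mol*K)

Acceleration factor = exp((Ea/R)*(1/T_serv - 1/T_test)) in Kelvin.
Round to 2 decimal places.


AF = exp((50/0.008314)*(1/294.15 - 1/337.15))
= 13.57

13.57


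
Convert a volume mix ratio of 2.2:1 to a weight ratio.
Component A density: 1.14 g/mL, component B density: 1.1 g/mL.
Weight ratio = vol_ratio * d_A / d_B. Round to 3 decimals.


= 2.2 * 1.14 / 1.1 = 2.280

2.280


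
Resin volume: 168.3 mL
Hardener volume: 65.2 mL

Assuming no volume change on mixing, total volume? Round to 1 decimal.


V_total = 168.3 + 65.2 = 233.5 mL

233.5


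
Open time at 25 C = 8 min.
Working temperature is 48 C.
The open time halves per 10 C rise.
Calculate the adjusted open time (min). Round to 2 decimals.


factor = 2^((48 - 25) / 10) = 4.9246
ot = 8 / 4.9246 = 1.62 min

1.62


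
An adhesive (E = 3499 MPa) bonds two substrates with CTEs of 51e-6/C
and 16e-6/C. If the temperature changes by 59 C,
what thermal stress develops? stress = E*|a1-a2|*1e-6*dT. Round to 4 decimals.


Stress = 3499 * |51 - 16| * 1e-6 * 59
= 7.2254 MPa

7.2254


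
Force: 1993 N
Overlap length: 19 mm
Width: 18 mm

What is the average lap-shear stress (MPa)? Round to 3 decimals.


Average shear stress = F / (overlap * width)
= 1993 / (19 * 18)
= 5.827 MPa

5.827


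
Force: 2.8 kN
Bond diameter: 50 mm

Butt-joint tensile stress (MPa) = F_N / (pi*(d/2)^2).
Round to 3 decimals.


F_N = 2.8 * 1000 = 2800.0 N
A = pi*(25.0)^2 = 1963.4954 mm^2
stress = 2800.0 / 1963.4954 = 1.426 MPa

1.426


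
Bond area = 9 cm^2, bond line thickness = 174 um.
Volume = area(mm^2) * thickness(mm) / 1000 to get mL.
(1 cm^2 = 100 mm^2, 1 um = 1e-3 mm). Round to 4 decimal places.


area_mm2 = 9 * 100 = 900
blt_mm = 174 * 1e-3 = 0.174
vol_mm3 = 900 * 0.174 = 156.6
vol_mL = 156.6 / 1000 = 0.1566 mL

0.1566


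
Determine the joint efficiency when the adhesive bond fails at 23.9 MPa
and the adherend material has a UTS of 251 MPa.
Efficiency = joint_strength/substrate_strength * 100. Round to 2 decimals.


Joint efficiency = 23.9 / 251 * 100
= 9.52%

9.52


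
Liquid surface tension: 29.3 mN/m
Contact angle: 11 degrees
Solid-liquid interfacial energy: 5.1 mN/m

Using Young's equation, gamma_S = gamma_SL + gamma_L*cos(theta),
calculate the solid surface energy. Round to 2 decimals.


gamma_S = 5.1 + 29.3 * cos(11)
= 33.86 mN/m

33.86


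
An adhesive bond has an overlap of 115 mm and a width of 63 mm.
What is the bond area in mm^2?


Bond area = overlap * width
= 115 * 63
= 7245 mm^2

7245


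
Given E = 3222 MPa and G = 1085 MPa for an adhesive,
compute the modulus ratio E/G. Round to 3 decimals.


E/G ratio = 3222 / 1085 = 2.970

2.970


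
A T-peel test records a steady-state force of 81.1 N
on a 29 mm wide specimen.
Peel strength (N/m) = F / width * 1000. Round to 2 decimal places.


Peel strength = 81.1 / 29 * 1000
= 2796.55 N/m

2796.55


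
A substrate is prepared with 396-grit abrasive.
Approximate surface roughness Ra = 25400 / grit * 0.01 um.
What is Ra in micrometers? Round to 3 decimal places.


Ra = 25400 / 396 * 0.01 = 0.641 um

0.641


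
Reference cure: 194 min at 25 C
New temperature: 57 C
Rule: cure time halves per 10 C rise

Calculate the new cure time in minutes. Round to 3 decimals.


factor = 2^((57-25)/10) = 9.1896
t_new = 194 / 9.1896 = 21.111 min

21.111


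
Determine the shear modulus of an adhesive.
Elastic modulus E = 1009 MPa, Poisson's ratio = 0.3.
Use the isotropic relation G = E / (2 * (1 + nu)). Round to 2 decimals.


G = 1009 / (2*(1+0.3)) = 1009 / 2.60
= 388.08 MPa

388.08


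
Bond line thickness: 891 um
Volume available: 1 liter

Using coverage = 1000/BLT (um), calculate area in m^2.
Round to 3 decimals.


1 L = 1e6 mm^3, thickness = 891 um = 0.891 mm
Area = 1e6 / 0.891 mm^2 = (1e6 / 0.891) / 1e6 m^2 = 1000 / 891 m^2
= 1.122 m^2

1.122


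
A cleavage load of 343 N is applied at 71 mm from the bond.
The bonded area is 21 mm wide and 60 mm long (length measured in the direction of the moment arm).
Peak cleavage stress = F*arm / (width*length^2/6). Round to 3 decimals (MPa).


Moment = 343 * 71 = 24353 N*mm
Section modulus = 21 * 3600 / 6 = 75600 / 6 mm^3
Stress = 24353 / (75600 / 6) = 146118 / 75600
= 1.933 MPa

1.933


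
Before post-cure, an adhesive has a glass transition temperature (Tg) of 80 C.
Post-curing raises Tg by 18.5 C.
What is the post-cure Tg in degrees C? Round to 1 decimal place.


Tg_post = Tg_base + delta_Tg
= 80 + 18.5
= 98.5 C

98.5


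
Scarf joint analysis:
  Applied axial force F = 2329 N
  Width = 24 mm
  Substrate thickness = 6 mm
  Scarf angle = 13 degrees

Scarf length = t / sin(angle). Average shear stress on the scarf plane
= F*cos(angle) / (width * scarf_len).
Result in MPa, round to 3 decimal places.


Scarf length = 6 / sin(13 deg) = 26.6725 mm
cos(13 deg) = 0.974370
Shear = 2329 * 0.974370 / (24 * 26.6725)
= 3.545 MPa

3.545


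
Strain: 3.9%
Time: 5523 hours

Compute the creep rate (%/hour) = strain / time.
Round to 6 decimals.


Creep rate = 3.9 / 5523
= 0.000706 %/h

0.000706


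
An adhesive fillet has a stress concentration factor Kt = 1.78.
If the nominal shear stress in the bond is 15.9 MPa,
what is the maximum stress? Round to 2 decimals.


Max stress = 15.9 * 1.78 = 28.30 MPa

28.30


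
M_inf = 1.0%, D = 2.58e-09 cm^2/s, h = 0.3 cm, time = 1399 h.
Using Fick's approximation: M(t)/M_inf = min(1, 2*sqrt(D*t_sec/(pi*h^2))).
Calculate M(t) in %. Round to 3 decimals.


t = 5036400 s
ratio = min(1, 2*sqrt(2.58e-09*5036400/(pi*0.0900)))
= 0.428750
M(t) = 1.0 * 0.428750 = 0.429%

0.429


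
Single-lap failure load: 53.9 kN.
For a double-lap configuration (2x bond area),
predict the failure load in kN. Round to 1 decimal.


Failure load = 53.9 * 2 = 107.8 kN

107.8


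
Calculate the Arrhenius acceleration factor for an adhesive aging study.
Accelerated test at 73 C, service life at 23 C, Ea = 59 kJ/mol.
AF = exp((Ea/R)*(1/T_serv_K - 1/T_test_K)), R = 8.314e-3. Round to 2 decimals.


T_test = 346.15 K, T_serv = 296.15 K
Ea/R = 59 / 0.008314 = 7096.46
AF = exp(7096.46 * (1/296.15 - 1/346.15))
= 31.86

31.86


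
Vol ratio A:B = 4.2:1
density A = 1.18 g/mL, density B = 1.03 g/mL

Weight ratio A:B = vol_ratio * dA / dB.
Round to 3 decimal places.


Weight ratio = 4.2 * 1.18 / 1.03
= 4.812

4.812


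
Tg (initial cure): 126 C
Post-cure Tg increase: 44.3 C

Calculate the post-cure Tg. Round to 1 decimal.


Post-cure Tg = 126 + 44.3 = 170.3 C

170.3


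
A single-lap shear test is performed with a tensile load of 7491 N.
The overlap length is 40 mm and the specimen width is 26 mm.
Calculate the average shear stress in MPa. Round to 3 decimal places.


Shear stress = F / (overlap * width)
= 7491 / (40 * 26)
= 7491 / 1040
= 7.203 MPa

7.203


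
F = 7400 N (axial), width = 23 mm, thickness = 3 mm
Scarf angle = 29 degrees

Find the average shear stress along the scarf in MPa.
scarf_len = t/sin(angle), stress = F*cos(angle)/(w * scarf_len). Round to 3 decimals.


scarf_len = 3/sin(29 deg) = 6.1880
cos(29 deg) = 0.874620
stress = 7400*0.874620/(23*6.1880) = 45.475 MPa

45.475


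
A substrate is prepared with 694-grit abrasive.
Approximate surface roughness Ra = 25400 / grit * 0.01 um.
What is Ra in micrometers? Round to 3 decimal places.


Ra = 25400 / 694 * 0.01 = 0.366 um

0.366


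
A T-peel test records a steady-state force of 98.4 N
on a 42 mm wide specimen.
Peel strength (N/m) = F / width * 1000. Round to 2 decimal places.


Peel strength = 98.4 / 42 * 1000
= 2342.86 N/m

2342.86


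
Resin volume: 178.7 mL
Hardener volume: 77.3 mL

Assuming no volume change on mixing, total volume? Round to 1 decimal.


V_total = 178.7 + 77.3 = 256.0 mL

256.0


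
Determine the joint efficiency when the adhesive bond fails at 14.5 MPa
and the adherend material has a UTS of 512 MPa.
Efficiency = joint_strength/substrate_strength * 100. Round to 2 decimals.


Joint efficiency = 14.5 / 512 * 100
= 2.83%

2.83


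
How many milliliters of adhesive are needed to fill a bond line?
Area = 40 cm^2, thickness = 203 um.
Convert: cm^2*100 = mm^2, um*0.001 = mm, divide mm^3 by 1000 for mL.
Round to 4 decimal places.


= (40 * 100) * (203 * 0.001) / 1000
= 0.8120 mL

0.8120


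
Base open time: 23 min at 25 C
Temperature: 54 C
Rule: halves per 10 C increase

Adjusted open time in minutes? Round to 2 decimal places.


Acceleration = 2^((54-25)/10) = 7.4643
Open time = 23 / 7.4643 = 3.08 min

3.08


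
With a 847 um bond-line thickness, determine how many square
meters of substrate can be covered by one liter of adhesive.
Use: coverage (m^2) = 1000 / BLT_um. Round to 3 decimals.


Coverage = 1000 / 847 = 1.181 m^2

1.181


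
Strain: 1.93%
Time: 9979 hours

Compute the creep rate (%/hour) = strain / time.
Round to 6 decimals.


Creep rate = 1.93 / 9979
= 0.000193 %/h

0.000193


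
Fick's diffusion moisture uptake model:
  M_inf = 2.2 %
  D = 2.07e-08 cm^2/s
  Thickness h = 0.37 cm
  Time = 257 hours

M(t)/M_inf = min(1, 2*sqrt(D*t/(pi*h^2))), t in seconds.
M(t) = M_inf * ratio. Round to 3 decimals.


t_sec = 257 * 3600 = 925200
ratio = 2*sqrt(2.07e-08*925200/(pi*0.37^2))
= min(1, 0.422043)
= 0.422043
M(t) = 2.2 * 0.422043 = 0.928 %

0.928


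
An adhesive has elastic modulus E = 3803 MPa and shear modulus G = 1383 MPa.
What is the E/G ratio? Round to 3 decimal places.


E/G = 3803 / 1383 = 2.750

2.750


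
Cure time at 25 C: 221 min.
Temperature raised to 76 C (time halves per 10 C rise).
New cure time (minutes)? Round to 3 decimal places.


Acceleration factor = 2^(51/10) = 34.2968
New time = 221 / 34.2968 = 6.444 min

6.444


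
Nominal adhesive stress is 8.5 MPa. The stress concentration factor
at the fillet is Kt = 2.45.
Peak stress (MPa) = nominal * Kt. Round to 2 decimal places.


Peak = 8.5 * 2.45 = 20.83 MPa

20.83


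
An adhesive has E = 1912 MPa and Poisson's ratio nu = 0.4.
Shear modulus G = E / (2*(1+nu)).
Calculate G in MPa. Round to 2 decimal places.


G = 1912 / (2*(1+0.4))
= 1912 / 2.80
= 682.86 MPa

682.86


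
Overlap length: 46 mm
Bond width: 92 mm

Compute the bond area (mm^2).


Bond area = 46 * 92 = 4232 mm^2

4232


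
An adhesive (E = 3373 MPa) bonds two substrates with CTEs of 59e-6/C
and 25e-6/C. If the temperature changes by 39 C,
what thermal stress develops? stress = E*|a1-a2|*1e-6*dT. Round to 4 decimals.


Stress = 3373 * |59 - 25| * 1e-6 * 39
= 4.4726 MPa

4.4726


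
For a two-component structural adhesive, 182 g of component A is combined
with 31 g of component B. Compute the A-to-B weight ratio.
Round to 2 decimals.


Weight ratio A:B = 182 / 31
= 5.87

5.87


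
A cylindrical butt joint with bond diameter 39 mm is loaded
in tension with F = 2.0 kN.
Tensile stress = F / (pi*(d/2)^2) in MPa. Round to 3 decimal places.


Area = pi * (39/2)^2 = 1194.5906 mm^2
Stress = 2.0*1000 / 1194.5906
= 1.674 MPa

1.674


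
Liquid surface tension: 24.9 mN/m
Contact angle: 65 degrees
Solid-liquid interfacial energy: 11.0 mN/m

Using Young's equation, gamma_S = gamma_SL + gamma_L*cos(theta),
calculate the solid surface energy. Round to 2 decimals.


gamma_S = 11.0 + 24.9 * cos(65)
= 21.52 mN/m

21.52


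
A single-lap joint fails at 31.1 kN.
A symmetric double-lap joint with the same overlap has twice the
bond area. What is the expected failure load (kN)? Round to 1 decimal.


Double-lap load = 2 * 31.1 = 62.2 kN

62.2


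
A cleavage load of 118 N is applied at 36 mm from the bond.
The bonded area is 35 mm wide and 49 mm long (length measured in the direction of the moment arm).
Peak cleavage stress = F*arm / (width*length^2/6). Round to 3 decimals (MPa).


Moment = 118 * 36 = 4248 N*mm
Section modulus = 35 * 2401 / 6 = 84035 / 6 mm^3
Stress = 4248 / (84035 / 6) = 25488 / 84035
= 0.303 MPa

0.303


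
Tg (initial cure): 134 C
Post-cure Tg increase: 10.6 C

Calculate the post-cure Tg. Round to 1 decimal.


Post-cure Tg = 134 + 10.6 = 144.6 C

144.6


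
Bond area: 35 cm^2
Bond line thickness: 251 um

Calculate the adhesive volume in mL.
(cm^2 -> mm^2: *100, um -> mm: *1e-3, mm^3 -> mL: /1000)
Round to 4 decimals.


V = 35*100 * 251*1e-3 / 1000
= 0.8785 mL

0.8785


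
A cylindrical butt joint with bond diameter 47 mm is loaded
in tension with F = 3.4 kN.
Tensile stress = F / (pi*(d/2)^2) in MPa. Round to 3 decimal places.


Area = pi * (47/2)^2 = 1734.9445 mm^2
Stress = 3.4*1000 / 1734.9445
= 1.960 MPa

1.960


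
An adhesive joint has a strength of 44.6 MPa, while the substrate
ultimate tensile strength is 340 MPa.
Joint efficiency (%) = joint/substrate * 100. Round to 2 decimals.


Efficiency = 44.6 / 340 * 100
= 13.12%

13.12


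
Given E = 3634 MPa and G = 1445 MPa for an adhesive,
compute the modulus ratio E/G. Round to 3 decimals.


E/G ratio = 3634 / 1445 = 2.515

2.515


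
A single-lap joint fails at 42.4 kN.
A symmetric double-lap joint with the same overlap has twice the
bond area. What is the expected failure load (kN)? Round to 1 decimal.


Double-lap load = 2 * 42.4 = 84.8 kN

84.8


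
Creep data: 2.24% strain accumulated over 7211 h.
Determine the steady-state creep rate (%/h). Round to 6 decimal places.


Rate = 2.24 / 7211 = 0.000311 %/h

0.000311


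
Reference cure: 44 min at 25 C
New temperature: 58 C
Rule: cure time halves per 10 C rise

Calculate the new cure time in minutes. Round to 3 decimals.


factor = 2^((58-25)/10) = 9.8492
t_new = 44 / 9.8492 = 4.467 min

4.467


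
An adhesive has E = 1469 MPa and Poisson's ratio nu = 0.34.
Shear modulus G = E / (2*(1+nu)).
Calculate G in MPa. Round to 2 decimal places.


G = 1469 / (2*(1+0.34))
= 1469 / 2.68
= 548.13 MPa

548.13


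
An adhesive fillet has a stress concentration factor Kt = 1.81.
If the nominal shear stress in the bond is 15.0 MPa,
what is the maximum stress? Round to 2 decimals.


Max stress = 15.0 * 1.81 = 27.15 MPa

27.15


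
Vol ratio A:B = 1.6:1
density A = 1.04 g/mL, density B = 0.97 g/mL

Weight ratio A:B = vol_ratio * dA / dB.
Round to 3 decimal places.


Weight ratio = 1.6 * 1.04 / 0.97
= 1.715

1.715


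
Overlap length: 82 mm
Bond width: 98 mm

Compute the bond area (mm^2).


Bond area = 82 * 98 = 8036 mm^2

8036


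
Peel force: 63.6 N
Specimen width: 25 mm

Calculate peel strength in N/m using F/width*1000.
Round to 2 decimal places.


Peel strength = 63.6 / 25 * 1000 = 2544.00 N/m

2544.00


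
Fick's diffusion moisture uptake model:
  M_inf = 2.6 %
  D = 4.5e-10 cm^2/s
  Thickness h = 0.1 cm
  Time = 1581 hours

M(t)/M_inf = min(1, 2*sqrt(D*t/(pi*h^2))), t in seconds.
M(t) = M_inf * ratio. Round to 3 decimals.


t_sec = 1581 * 3600 = 5691600
ratio = 2*sqrt(4.5e-10*5691600/(pi*0.1^2))
= min(1, 0.571056)
= 0.571056
M(t) = 2.6 * 0.571056 = 1.485 %

1.485


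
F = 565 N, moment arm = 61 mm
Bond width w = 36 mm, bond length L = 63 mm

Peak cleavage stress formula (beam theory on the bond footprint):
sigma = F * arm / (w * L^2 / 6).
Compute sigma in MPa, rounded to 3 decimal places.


sigma = (565 * 61) / (36 * 3969 / 6)
= 34465 * 6 / 142884
= 206790 / 142884
= 1.447 MPa

1.447


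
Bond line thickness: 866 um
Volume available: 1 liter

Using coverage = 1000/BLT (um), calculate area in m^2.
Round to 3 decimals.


1 L = 1e6 mm^3, thickness = 866 um = 0.866 mm
Area = 1e6 / 0.866 mm^2 = (1e6 / 0.866) / 1e6 m^2 = 1000 / 866 m^2
= 1.155 m^2

1.155


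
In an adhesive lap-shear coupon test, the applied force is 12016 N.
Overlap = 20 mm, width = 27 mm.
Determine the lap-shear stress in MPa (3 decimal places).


stress = F / (overlap * width)
= 12016 / (20 * 27)
= 22.252 MPa

22.252


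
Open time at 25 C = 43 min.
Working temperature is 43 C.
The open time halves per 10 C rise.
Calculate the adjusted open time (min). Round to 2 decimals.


factor = 2^((43 - 25) / 10) = 3.4822
ot = 43 / 3.4822 = 12.35 min

12.35


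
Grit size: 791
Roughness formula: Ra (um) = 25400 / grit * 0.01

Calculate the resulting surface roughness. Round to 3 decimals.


Ra = 25400 / 791 * 0.01
= 0.321 um

0.321


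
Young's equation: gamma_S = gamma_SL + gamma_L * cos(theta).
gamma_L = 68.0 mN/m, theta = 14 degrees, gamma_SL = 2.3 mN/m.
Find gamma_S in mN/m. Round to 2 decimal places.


cos(14 deg) = 0.970296
gamma_S = 2.3 + 68.0 * 0.970296
= 68.28 mN/m

68.28


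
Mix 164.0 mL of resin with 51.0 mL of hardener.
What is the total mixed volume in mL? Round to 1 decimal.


Total = 164.0 + 51.0 = 215.0 mL

215.0


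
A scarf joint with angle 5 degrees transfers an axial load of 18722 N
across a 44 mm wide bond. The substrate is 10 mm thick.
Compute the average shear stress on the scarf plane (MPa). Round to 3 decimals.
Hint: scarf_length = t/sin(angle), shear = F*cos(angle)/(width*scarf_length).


scarf_length = 10 / sin(5 deg) = 114.7371 mm
cos(5 deg) = 0.996195
shear stress = 18722 * 0.996195 / (44 * 114.7371)
= 3.694 MPa

3.694


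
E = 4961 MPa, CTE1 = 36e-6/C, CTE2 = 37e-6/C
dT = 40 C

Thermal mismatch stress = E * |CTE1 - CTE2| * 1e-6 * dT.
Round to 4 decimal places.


= 4961 * 1e-6 * 40
= 0.1984 MPa

0.1984


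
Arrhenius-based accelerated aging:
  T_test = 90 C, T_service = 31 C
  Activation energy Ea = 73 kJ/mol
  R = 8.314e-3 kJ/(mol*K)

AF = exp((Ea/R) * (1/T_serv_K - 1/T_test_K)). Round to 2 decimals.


T_test_K = 363.15, T_serv_K = 304.15
AF = exp((73/8.314e-3) * (1/304.15 - 1/363.15))
= 108.87

108.87


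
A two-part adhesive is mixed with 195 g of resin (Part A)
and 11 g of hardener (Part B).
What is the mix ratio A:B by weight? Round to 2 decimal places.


Mix ratio = mass_A / mass_B
= 195 / 11
= 17.73

17.73


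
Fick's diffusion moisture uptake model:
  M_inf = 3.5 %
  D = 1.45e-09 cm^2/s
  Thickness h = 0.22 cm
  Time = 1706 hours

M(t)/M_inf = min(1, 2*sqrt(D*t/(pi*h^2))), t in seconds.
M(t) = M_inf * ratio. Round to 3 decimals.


t_sec = 1706 * 3600 = 6141600
ratio = 2*sqrt(1.45e-09*6141600/(pi*0.22^2))
= min(1, 0.484013)
= 0.484013
M(t) = 3.5 * 0.484013 = 1.694 %

1.694


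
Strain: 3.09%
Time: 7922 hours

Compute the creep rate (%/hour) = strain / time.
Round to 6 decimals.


Creep rate = 3.09 / 7922
= 0.000390 %/h

0.000390


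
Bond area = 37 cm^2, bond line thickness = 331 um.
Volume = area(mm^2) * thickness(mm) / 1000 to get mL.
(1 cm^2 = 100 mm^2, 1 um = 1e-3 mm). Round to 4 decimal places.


area_mm2 = 37 * 100 = 3700
blt_mm = 331 * 1e-3 = 0.331
vol_mm3 = 3700 * 0.331 = 1224.7
vol_mL = 1224.7 / 1000 = 1.2247 mL

1.2247


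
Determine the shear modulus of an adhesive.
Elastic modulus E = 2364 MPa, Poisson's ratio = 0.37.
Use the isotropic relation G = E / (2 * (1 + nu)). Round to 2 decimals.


G = 2364 / (2*(1+0.37)) = 2364 / 2.74
= 862.77 MPa

862.77


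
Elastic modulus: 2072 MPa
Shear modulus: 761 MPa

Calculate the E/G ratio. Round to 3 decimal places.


E / G = 2072 / 761 = 2.723

2.723


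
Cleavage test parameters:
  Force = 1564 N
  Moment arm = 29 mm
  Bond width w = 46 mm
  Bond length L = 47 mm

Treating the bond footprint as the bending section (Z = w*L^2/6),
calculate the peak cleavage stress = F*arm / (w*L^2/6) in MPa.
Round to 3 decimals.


M = 1564 * 29 = 45356 N*mm
Z = 46 * 47^2 / 6 = 101614 / 6 mm^3
sigma = M / Z = 6 * 45356 / 101614 = 272136 / 101614
= 2.678 MPa

2.678


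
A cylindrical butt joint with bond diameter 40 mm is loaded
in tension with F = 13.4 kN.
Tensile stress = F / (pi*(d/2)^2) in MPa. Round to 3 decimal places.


Area = pi * (40/2)^2 = 1256.6371 mm^2
Stress = 13.4*1000 / 1256.6371
= 10.663 MPa

10.663


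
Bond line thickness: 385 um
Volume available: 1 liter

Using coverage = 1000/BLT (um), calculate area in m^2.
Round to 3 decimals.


1 L = 1e6 mm^3, thickness = 385 um = 0.385 mm
Area = 1e6 / 0.385 mm^2 = (1e6 / 0.385) / 1e6 m^2 = 1000 / 385 m^2
= 2.597 m^2

2.597


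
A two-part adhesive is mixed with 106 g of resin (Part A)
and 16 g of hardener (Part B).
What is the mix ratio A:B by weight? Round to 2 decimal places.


Mix ratio = mass_A / mass_B
= 106 / 16
= 6.63

6.63


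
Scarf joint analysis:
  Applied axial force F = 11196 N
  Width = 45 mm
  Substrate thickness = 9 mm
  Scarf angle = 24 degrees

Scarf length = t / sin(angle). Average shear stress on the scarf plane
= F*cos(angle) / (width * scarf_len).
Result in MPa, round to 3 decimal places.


Scarf length = 9 / sin(24 deg) = 22.1273 mm
cos(24 deg) = 0.913545
Shear = 11196 * 0.913545 / (45 * 22.1273)
= 10.272 MPa

10.272


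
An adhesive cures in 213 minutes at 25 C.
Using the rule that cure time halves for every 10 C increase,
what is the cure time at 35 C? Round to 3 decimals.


Factor = 2^((35 - 25) / 10) = 2.0000
Cure time = 213 / 2.0000
= 106.500 minutes

106.500


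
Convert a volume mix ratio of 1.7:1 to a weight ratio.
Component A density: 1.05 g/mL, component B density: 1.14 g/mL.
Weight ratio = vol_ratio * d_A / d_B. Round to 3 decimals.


= 1.7 * 1.05 / 1.14 = 1.566

1.566


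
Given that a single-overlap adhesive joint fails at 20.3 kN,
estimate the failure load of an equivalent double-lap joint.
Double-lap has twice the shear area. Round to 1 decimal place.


Double-lap factor = 2
Expected load = 20.3 * 2 = 40.6 kN

40.6


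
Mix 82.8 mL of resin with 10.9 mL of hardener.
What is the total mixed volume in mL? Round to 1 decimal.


Total = 82.8 + 10.9 = 93.7 mL

93.7


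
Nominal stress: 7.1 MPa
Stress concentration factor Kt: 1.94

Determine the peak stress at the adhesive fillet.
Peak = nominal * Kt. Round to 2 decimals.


Peak stress = 7.1 * 1.94
= 13.77 MPa

13.77


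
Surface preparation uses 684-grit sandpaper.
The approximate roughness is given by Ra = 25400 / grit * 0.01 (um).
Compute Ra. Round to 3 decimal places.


Ra = 25400 / 684 * 0.01
= 254 / 684
= 0.371 um

0.371


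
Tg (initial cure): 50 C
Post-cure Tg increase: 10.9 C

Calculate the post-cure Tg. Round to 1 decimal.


Post-cure Tg = 50 + 10.9 = 60.9 C

60.9


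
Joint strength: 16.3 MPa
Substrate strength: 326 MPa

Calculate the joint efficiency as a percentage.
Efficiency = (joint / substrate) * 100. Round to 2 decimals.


Efficiency = (16.3 / 326) * 100 = 5.00%

5.00


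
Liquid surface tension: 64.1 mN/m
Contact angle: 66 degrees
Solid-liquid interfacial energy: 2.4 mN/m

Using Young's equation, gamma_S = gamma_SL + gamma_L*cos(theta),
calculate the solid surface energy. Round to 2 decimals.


gamma_S = 2.4 + 64.1 * cos(66)
= 28.47 mN/m

28.47


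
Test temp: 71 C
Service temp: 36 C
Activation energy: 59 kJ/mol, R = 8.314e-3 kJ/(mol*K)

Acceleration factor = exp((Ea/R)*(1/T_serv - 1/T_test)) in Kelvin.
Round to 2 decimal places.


AF = exp((59/0.008314)*(1/309.15 - 1/344.15))
= 10.32

10.32


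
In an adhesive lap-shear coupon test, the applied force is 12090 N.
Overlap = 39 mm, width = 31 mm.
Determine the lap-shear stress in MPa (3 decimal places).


stress = F / (overlap * width)
= 12090 / (39 * 31)
= 10.000 MPa

10.000


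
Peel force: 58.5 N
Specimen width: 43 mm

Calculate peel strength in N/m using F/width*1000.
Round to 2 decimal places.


Peel strength = 58.5 / 43 * 1000 = 1360.47 N/m

1360.47


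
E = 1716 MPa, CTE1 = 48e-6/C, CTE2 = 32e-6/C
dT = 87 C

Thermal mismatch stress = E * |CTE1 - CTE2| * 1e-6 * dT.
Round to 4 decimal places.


= 1716 * 16e-6 * 87
= 2.3887 MPa

2.3887


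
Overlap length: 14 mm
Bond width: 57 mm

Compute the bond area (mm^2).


Bond area = 14 * 57 = 798 mm^2

798


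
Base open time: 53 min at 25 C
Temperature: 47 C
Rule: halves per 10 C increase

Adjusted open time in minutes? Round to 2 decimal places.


Acceleration = 2^((47-25)/10) = 4.5948
Open time = 53 / 4.5948 = 11.53 min

11.53


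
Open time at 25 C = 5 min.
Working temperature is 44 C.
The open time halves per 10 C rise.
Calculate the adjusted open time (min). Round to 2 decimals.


factor = 2^((44 - 25) / 10) = 3.7321
ot = 5 / 3.7321 = 1.34 min

1.34


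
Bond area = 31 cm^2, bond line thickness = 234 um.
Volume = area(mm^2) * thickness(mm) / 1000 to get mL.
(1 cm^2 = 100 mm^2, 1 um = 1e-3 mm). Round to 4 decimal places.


area_mm2 = 31 * 100 = 3100
blt_mm = 234 * 1e-3 = 0.234
vol_mm3 = 3100 * 0.234 = 725.4
vol_mL = 725.4 / 1000 = 0.7254 mL

0.7254


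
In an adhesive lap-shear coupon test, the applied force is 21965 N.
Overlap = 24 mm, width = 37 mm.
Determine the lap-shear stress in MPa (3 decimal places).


stress = F / (overlap * width)
= 21965 / (24 * 37)
= 24.735 MPa

24.735


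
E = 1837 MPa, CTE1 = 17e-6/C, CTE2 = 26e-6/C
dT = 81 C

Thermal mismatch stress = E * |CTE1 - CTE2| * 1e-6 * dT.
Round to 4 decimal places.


= 1837 * 9e-6 * 81
= 1.3392 MPa

1.3392


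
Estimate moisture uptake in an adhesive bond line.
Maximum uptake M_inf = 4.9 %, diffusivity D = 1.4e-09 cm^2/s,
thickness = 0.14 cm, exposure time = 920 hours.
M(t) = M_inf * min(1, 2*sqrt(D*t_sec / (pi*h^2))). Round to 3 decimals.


Convert time: 920 h = 3312000 s
ratio = min(1, 2*sqrt(1.4e-09*3312000/(pi*0.14^2)))
= 0.548828
M(t) = 4.9 * 0.548828 = 2.689%

2.689


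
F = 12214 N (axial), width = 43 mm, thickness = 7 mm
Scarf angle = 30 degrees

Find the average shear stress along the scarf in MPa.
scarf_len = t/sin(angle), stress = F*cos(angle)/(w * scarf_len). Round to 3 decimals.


scarf_len = 7/sin(30 deg) = 14.0000
cos(30 deg) = 0.866025
stress = 12214*0.866025/(43*14.0000) = 17.571 MPa

17.571


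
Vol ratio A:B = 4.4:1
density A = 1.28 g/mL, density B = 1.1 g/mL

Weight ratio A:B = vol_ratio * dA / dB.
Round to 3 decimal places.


Weight ratio = 4.4 * 1.28 / 1.1
= 5.120

5.120


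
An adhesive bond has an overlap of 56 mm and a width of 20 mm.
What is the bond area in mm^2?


Bond area = overlap * width
= 56 * 20
= 1120 mm^2

1120


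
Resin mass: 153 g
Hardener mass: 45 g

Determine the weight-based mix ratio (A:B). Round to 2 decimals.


Ratio = 153 / 45 = 3.40

3.40


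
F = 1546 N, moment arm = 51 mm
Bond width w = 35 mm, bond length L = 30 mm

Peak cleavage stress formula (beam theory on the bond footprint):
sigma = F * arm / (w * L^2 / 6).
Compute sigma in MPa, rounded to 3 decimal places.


sigma = (1546 * 51) / (35 * 900 / 6)
= 78846 * 6 / 31500
= 473076 / 31500
= 15.018 MPa

15.018


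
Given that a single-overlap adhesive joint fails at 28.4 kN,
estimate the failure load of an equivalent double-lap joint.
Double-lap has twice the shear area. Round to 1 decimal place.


Double-lap factor = 2
Expected load = 28.4 * 2 = 56.8 kN

56.8


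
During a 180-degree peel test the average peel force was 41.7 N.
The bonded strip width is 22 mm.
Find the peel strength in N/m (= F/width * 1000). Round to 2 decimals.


Peel strength = F/width * 1000
= 41.7 / 22 * 1000
= 1895.45 N/m

1895.45


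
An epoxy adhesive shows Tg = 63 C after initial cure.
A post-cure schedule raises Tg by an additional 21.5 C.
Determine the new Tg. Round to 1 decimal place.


New Tg = 63 + 21.5
= 84.5 C

84.5


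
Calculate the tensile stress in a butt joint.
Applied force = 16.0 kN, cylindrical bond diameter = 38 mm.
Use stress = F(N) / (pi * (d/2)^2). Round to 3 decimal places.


A = pi * 19.0^2 = 1134.1149 mm^2
sigma = 16000.0 / 1134.1149 = 14.108 MPa

14.108


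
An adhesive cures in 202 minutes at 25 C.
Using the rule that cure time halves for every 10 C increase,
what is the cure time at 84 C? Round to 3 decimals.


Factor = 2^((84 - 25) / 10) = 59.7141
Cure time = 202 / 59.7141
= 3.383 minutes

3.383


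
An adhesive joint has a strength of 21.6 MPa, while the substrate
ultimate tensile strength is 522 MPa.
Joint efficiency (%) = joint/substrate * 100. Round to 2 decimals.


Efficiency = 21.6 / 522 * 100
= 4.14%

4.14


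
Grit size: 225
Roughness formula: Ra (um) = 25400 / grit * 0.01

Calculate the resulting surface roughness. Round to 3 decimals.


Ra = 25400 / 225 * 0.01
= 1.129 um

1.129


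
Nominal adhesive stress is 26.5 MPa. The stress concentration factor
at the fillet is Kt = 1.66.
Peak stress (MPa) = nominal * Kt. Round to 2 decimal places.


Peak = 26.5 * 1.66 = 43.99 MPa

43.99


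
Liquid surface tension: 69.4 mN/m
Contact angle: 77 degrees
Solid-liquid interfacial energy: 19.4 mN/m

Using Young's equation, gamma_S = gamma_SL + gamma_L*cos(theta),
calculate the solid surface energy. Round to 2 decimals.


gamma_S = 19.4 + 69.4 * cos(77)
= 35.01 mN/m

35.01


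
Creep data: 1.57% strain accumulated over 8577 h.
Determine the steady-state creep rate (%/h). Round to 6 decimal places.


Rate = 1.57 / 8577 = 0.000183 %/h

0.000183


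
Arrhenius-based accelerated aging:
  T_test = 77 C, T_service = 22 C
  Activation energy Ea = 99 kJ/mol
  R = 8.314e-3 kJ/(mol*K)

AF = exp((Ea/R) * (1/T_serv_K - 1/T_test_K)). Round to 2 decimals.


T_test_K = 350.15, T_serv_K = 295.15
AF = exp((99/8.314e-3) * (1/295.15 - 1/350.15))
= 565.16

565.16


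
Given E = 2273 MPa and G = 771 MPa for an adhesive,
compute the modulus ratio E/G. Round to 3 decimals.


E/G ratio = 2273 / 771 = 2.948

2.948


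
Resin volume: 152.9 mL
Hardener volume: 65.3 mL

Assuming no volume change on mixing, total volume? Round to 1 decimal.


V_total = 152.9 + 65.3 = 218.2 mL

218.2


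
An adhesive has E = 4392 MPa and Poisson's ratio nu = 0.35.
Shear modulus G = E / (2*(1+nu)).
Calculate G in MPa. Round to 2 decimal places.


G = 4392 / (2*(1+0.35))
= 4392 / 2.70
= 1626.67 MPa

1626.67


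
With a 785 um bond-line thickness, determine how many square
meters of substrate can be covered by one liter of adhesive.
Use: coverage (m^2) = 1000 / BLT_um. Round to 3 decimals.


Coverage = 1000 / 785 = 1.274 m^2

1.274


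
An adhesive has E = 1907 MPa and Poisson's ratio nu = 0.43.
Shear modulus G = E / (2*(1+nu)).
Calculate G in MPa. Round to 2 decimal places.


G = 1907 / (2*(1+0.43))
= 1907 / 2.86
= 666.78 MPa

666.78


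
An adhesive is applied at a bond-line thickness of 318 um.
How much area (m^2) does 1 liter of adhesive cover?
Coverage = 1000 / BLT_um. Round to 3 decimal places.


Coverage = 1000 / 318 = 3.145 m^2

3.145


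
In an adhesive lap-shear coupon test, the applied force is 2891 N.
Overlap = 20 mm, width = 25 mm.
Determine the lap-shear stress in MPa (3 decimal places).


stress = F / (overlap * width)
= 2891 / (20 * 25)
= 5.782 MPa

5.782


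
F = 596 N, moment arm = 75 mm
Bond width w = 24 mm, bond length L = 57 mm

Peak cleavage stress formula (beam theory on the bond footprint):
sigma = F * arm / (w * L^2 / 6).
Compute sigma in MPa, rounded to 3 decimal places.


sigma = (596 * 75) / (24 * 3249 / 6)
= 44700 * 6 / 77976
= 268200 / 77976
= 3.440 MPa

3.440


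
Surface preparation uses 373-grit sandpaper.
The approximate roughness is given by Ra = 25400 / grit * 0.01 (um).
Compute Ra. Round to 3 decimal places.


Ra = 25400 / 373 * 0.01
= 254 / 373
= 0.681 um

0.681


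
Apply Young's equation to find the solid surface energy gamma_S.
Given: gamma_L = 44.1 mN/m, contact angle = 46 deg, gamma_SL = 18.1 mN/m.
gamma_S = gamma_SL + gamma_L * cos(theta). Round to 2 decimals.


theta_rad = 46 * pi/180 = 0.802851
gamma_S = 18.1 + 44.1 * cos(0.802851)
= 48.73 mN/m

48.73
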